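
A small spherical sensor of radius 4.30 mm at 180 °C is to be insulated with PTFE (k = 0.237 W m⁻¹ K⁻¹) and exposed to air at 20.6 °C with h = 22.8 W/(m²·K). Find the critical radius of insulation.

For a sphere, r_cr = 2k_ins/h = 2·0.237/22.8 = 0.0208 m = 2.08 cm

r_cr = 2.08 cm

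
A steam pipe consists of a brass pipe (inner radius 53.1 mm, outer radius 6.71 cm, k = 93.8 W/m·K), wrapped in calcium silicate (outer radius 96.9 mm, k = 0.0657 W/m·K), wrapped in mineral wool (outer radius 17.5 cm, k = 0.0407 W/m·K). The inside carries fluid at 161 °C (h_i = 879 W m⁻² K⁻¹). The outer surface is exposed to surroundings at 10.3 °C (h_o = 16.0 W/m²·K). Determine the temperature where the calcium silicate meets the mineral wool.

T = 120 °C

Treat each layer as a resistance in series:
  R'_conv,in = 1/(2πr h) = 1/(2π·0.0531·879) = 0.003410 m·K/W
  R'_brass = ln(0.0671/0.0531)/(2πk) = 0.2340/(2π·93.8) = 3.971×10^-4 m·K/W
  R'_calcium silicate = ln(0.0969/0.0671)/(2πk) = 0.3675/(2π·0.0657) = 0.8902 m·K/W
  R'_mineral wool = ln(0.175/0.0969)/(2πk) = 0.5911/(2π·0.0407) = 2.311 m·K/W
  R'_conv,out = 1/(2πr h) = 1/(2π·0.175·16.0) = 0.05684 m·K/W
ΣR = 0.003410 + 3.971×10^-4 + 0.8902 + 2.311 + 0.05684 = 3.262 m·K/W
Q' = ΔT/ΣR = (161 °C − 10.3 °C)/3.262 = 46.20 W/m
From the inner boundary to the calcium silicate/mineral wool interface, ΣR_partial = 0.8940 m·K/W.
T_interface = T_in − Q'·ΣR_partial = 161 °C − (46.20)(0.8940) = 120 °C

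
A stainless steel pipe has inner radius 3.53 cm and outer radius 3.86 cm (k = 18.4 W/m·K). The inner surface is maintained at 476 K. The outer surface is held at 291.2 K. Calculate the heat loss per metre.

Q' = 2πk·ΔT/ln(r₂/r₁) = 2π × 18.4 × 184.8 / ln(0.0386/0.0353) = 2.39×10^5 W/m

Q' = 2.39×10^5 W/m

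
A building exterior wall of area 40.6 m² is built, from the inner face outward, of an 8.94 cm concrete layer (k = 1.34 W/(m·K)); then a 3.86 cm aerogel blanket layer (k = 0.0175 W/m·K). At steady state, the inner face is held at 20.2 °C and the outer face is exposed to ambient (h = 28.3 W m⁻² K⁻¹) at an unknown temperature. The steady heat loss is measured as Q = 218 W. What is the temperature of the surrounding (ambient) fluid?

Sum the resistances:
  R_concrete = L/(kA) = 0.0894/(1.34·40.6) = 0.001643 K/W
  R_aerogel blanket = L/(kA) = 0.0386/(0.0175·40.6) = 0.05433 K/W
  R_conv,out = 1/(hA) = 1/(28.3·40.6) = 8.703×10^-4 K/W
ΣR = 0.05684 K/W
ΔT = Q·ΣR = 218 × 0.05684 = 12.39 K
Heat flows outward, so T_out = T_in − ΔT = 20.2 − 12.39 = 7.81 °C

T_out = 7.81 °C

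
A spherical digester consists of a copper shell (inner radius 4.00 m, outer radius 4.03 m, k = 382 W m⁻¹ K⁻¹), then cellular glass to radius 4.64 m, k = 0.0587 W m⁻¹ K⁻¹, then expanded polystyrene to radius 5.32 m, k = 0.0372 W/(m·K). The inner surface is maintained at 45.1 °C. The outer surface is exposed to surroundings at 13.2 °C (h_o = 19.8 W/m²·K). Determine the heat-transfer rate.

Q = 309 W

Resistance network (inner→outer):
  R_copper = (1/4.00 − 1/4.03)/(4πk) = 0.001861/(4π·382) = 3.877×10^-7 K/W
  R_cellular glass = (1/4.03 − 1/4.64)/(4πk) = 0.03262/(4π·0.0587) = 0.04422 K/W
  R_expanded polystyrene = (1/4.64 − 1/5.32)/(4πk) = 0.02755/(4π·0.0372) = 0.05893 K/W
  R_conv,out = 1/(4πr²h) = 1/(4π·5.32²·19.8) = 1.420×10^-4 K/W
ΣR = 3.877×10^-7 + 0.04422 + 0.05893 + 1.420×10^-4 = 0.1033 K/W
Q = ΔT/ΣR = (45.1 °C − 13.2 °C)/0.1033 = 309 W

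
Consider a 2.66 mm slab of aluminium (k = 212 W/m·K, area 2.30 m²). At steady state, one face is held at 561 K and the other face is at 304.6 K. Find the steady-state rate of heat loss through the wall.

Q = kA·ΔT/L = 212 × 2.30 × |561 K − 304.6 K| / 0.00266 = 4.70×10^7 W

Q = 4.70×10^7 W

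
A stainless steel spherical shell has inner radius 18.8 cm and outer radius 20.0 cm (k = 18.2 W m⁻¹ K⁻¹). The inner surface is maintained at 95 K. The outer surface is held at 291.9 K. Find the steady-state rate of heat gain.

Q = 4πk·ΔT/(1/r₁ − 1/r₂) = 4π × 18.2 × 196.9 / (1/0.188 − 1/0.200) = 1.41×10^5 W

Q = 141 kW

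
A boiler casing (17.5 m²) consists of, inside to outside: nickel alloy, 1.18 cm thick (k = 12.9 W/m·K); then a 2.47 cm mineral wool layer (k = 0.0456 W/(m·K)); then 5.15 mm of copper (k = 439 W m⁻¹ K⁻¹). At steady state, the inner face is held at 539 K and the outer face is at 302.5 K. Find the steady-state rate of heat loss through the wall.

Series thermal resistances, inner to outer:
  R_nickel alloy = L/(kA) = 0.0118/(12.9·17.5) = 5.227×10^-5 K/W
  R_mineral wool = L/(kA) = 0.0247/(0.0456·17.5) = 0.03095 K/W
  R_copper = L/(kA) = 0.00515/(439·17.5) = 6.704×10^-7 K/W
ΣR = 5.227×10^-5 + 0.03095 + 6.704×10^-7 = 0.03100 K/W
Q = ΔT/ΣR = (539 K − 302.5 K)/0.03100 = 7630 W

Q = 7.63 kW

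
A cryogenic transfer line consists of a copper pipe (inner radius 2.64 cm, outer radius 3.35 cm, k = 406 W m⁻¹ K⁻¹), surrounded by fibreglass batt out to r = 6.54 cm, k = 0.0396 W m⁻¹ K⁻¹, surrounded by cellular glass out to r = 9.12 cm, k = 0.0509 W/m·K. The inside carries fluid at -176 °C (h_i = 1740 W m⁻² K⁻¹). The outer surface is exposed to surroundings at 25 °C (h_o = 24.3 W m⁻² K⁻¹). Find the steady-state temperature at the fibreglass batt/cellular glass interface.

Resistance network (inner→outer):
  R'_conv,in = 1/(2πr h) = 1/(2π·0.0264·1740) = 0.003465 m·K/W
  R'_copper = ln(0.0335/0.0264)/(2πk) = 0.2382/(2π·406) = 9.337×10^-5 m·K/W
  R'_fibreglass batt = ln(0.0654/0.0335)/(2πk) = 0.6690/(2π·0.0396) = 2.689 m·K/W
  R'_cellular glass = ln(0.0912/0.0654)/(2πk) = 0.3325/(2π·0.0509) = 1.040 m·K/W
  R'_conv,out = 1/(2πr h) = 1/(2π·0.0912·24.3) = 0.07182 m·K/W
ΣR = 0.003465 + 9.337×10^-5 + 2.689 + 1.040 + 0.07182 = 3.804 m·K/W
Q' = ΔT/ΣR = (-176 °C − 25 °C)/3.804 = -52.84 W/m
From the inner boundary to the fibreglass batt/cellular glass interface, ΣR_partial = 2.693 m·K/W.
T_interface = T_in − Q'·ΣR_partial = -176 °C − (-52.84)(2.693) = -33.7 °C

T = -33.7 °C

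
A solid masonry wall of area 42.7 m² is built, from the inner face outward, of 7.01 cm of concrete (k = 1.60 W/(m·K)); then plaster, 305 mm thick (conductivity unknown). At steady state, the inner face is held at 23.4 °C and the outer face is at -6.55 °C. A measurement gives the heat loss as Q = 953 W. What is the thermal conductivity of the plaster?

ΣR = ΔT/Q = |23.4 − -6.55|/953 = 0.03143 K/W
Known resistances:
  R_concrete = L/(kA) = 0.0701/(1.60·42.7) = 0.001026 K/W
R_plaster = ΣR − ΣR_known = 0.03143 − 0.001026 = 0.03040 K/W
L/(kA) = 0.03040 ⇒ k = 0.305/(0.03040·42.7) = 0.235 W/m·K

k = 0.235 W/m·K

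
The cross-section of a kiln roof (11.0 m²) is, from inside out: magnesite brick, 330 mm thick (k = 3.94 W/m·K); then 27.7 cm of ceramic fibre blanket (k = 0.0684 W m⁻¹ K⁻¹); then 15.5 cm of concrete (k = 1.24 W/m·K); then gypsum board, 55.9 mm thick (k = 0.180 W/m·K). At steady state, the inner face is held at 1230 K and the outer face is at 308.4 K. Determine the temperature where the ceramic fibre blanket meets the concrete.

T = 396 K

Treat each layer as a resistance in series:
  R_magnesite brick = L/(kA) = 0.330/(3.94·11.0) = 0.007614 K/W
  R_ceramic fibre blanket = L/(kA) = 0.277/(0.0684·11.0) = 0.3682 K/W
  R_concrete = L/(kA) = 0.155/(1.24·11.0) = 0.01136 K/W
  R_gypsum board = L/(kA) = 0.0559/(0.180·11.0) = 0.02823 K/W
ΣR = 0.007614 + 0.3682 + 0.01136 + 0.02823 = 0.4154 K/W
Q = ΔT/ΣR = (1230 K − 308.4 K)/0.4154 = 2219 W
From the inner boundary to the ceramic fibre blanket/concrete interface, ΣR_partial = 0.3758 K/W.
T_interface = T_in − Q·ΣR_partial = 1230 K − (2219)(0.3758) = 396 K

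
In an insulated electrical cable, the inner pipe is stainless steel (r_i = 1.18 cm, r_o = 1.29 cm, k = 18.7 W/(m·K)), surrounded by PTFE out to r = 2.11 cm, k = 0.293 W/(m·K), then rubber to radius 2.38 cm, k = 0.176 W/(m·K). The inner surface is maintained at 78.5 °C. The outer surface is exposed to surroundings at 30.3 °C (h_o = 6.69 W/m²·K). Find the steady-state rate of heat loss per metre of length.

Q' = 35.0 W/m

Resistance network (inner→outer):
  R'_stainless steel = ln(0.0129/0.0118)/(2πk) = 0.08913/(2π·18.7) = 7.586×10^-4 m·K/W
  R'_PTFE = ln(0.0211/0.0129)/(2πk) = 0.4920/(2π·0.293) = 0.2673 m·K/W
  R'_rubber = ln(0.0238/0.0211)/(2πk) = 0.1204/(2π·0.176) = 0.1089 m·K/W
  R'_conv,out = 1/(2πr h) = 1/(2π·0.0238·6.69) = 0.9996 m·K/W
ΣR = 7.586×10^-4 + 0.2673 + 0.1089 + 0.9996 = 1.377 m·K/W
Q' = ΔT/ΣR = (78.5 °C − 30.3 °C)/1.377 = 35.0 W/m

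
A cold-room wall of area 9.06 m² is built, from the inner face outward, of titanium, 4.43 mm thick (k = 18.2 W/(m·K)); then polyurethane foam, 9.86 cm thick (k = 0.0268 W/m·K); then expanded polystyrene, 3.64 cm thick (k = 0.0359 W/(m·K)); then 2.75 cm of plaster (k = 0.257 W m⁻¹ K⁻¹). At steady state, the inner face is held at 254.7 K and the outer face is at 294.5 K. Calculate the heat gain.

Q = 75.1 W

Series thermal resistances, inner to outer:
  R_titanium = L/(kA) = 0.00443/(18.2·9.06) = 2.687×10^-5 K/W
  R_polyurethane foam = L/(kA) = 0.0986/(0.0268·9.06) = 0.4061 K/W
  R_expanded polystyrene = L/(kA) = 0.0364/(0.0359·9.06) = 0.1119 K/W
  R_plaster = L/(kA) = 0.0275/(0.257·9.06) = 0.01181 K/W
ΣR = 2.687×10^-5 + 0.4061 + 0.1119 + 0.01181 = 0.5298 K/W
Q = ΔT/ΣR = (254.7 K − 294.5 K)/0.5298 = -75.1 W
(Negative Q ⇒ heat flows inward; heat gain = 75.1 W.)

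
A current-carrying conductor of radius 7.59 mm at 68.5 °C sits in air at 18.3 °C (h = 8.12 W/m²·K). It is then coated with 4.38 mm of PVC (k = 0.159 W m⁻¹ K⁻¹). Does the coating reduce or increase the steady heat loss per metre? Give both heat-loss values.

Critical radius for a cylinder: r_cr = k/h = 0.0196 m = 1.96 cm.
Outer radius after coating: r₂ = 0.00759 + 0.00438 = 0.01197 m.
Since r₁ < r_cr and r₂ ≤ r_cr, the coating moves toward the maximum at r_cr — heat loss rises.
Bare: R = 1/(2πr₁h) = 2.582 m·K/W; Q = 50.2/2.582 = 19.4 W/m.
Coated: R = R_cond + R_conv = 2.093 m·K/W; Q = 50.2/2.093 = 24.0 W/m.

increases: 19.4 → 24.0 W/m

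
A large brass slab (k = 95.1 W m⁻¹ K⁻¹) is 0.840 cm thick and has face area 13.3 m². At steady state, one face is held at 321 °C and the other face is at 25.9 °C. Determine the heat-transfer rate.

Q = 44400 kW

Q = kA·ΔT/L = 95.1 × 13.3 × |321 °C − 25.9 °C| / 0.00840 = 4.44×10^7 W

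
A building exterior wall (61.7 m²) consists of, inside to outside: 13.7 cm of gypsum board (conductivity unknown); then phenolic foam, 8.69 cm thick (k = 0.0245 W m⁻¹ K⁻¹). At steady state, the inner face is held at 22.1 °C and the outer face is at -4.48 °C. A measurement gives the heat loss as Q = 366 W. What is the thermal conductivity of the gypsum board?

ΣR = ΔT/Q = |22.1 − -4.48|/366 = 0.07262 K/W
Known resistances:
  R_phenolic foam = L/(kA) = 0.0869/(0.0245·61.7) = 0.05749 K/W
R_gypsum board = ΣR − ΣR_known = 0.07262 − 0.05749 = 0.01513 K/W
L/(kA) = 0.01513 ⇒ k = 0.137/(0.01513·61.7) = 0.147 W/m·K

k = 0.147 W/m·K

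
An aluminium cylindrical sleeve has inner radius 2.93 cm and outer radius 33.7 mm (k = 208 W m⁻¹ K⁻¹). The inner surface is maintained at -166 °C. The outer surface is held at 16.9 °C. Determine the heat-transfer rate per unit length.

Q' = 2πk·ΔT/ln(r₂/r₁) = 2π × 208 × 182.9 / ln(0.0337/0.0293) = 1.71×10^6 W/m

Q' = 1710 kW/m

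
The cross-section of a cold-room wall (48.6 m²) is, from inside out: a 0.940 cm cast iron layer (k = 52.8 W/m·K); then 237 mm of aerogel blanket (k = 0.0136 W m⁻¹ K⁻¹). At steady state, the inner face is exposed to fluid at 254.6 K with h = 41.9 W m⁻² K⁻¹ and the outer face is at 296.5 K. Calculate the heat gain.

Q = 117 W

Resistance network (inner→outer):
  R_conv,in = 1/(hA) = 1/(41.9·48.6) = 4.911×10^-4 K/W
  R_cast iron = L/(kA) = 0.00940/(52.8·48.6) = 3.663×10^-6 K/W
  R_aerogel blanket = L/(kA) = 0.237/(0.0136·48.6) = 0.3586 K/W
ΣR = 4.911×10^-4 + 3.663×10^-6 + 0.3586 = 0.3591 K/W
Q = ΔT/ΣR = (254.6 K − 296.5 K)/0.3591 = -117 W
(Negative Q ⇒ heat flows inward; heat gain = 117 W.)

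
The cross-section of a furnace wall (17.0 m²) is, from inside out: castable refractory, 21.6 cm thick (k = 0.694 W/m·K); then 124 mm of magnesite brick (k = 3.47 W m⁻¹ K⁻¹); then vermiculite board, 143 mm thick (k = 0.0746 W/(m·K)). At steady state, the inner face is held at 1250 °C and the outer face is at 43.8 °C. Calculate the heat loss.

Q = 9.06 kW

Resistance network (inner→outer):
  R_castable refractory = L/(kA) = 0.216/(0.694·17.0) = 0.01831 K/W
  R_magnesite brick = L/(kA) = 0.124/(3.47·17.0) = 0.002102 K/W
  R_vermiculite board = L/(kA) = 0.143/(0.0746·17.0) = 0.1128 K/W
ΣR = 0.01831 + 0.002102 + 0.1128 = 0.1332 K/W
Q = ΔT/ΣR = (1250 °C − 43.8 °C)/0.1332 = 9060 W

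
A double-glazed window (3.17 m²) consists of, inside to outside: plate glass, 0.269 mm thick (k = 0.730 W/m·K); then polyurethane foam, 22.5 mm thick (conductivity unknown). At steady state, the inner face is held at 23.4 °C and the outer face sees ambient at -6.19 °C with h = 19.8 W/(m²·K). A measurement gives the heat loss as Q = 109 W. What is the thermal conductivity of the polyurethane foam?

k = 0.0278 W/m·K

ΣR = ΔT/Q = |23.4 − -6.19|/109 = 0.2715 K/W
Known resistances:
  R_plate glass = L/(kA) = 2.69×10^-4/(0.730·3.17) = 1.162×10^-4 K/W
  R_conv,out = 1/(hA) = 1/(19.8·3.17) = 0.01593 K/W
R_polyurethane foam = ΣR − ΣR_known = 0.2715 − 0.01605 = 0.2555 K/W
L/(kA) = 0.2555 ⇒ k = 0.0225/(0.2555·3.17) = 0.0278 W/m·K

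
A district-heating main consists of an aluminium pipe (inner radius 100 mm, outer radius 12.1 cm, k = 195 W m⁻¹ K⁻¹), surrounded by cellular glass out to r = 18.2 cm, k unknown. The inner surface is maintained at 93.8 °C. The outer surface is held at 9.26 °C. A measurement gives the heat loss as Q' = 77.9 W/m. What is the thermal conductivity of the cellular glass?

ΣR = ΔT/Q' = |93.8 − 9.26|/77.9 = 1.085 m·K/W
Known resistances:
  R'_aluminium = ln(0.121/0.100)/(2πk) = 0.1906/(2π·195) = 1.556×10^-4 m·K/W
R_cellular glass = ΣR − ΣR_known = 1.085 − 1.556×10^-4 = 1.085 m·K/W
ln(r₂/r₁)/(2πk) = 1.085 ⇒ k = 0.4082/(2π·1.085) = 0.0599 W/m·K

k = 0.0599 W/m·K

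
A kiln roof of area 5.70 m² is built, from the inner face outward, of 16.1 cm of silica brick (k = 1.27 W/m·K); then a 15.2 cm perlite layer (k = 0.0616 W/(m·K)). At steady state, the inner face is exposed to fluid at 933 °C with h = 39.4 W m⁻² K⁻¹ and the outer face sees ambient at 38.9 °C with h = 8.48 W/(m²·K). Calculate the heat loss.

Treat each layer as a resistance in series:
  R_conv,in = 1/(hA) = 1/(39.4·5.70) = 0.004453 K/W
  R_silica brick = L/(kA) = 0.161/(1.27·5.70) = 0.02224 K/W
  R_perlite = L/(kA) = 0.152/(0.0616·5.70) = 0.4329 K/W
  R_conv,out = 1/(hA) = 1/(8.48·5.70) = 0.02069 K/W
ΣR = 0.004453 + 0.02224 + 0.4329 + 0.02069 = 0.4803 K/W
Q = ΔT/ΣR = (933 °C − 38.9 °C)/0.4803 = 1860 W

Q = 1860 W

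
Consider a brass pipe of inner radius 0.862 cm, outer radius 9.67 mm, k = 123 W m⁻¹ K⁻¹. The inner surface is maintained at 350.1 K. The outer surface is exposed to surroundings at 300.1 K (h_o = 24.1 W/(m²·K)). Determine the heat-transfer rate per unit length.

Series thermal resistances, inner to outer:
  R'_brass = ln(0.00967/0.00862)/(2πk) = 0.1149/(2π·123) = 1.487×10^-4 m·K/W
  R'_conv,out = 1/(2πr h) = 1/(2π·0.00967·24.1) = 0.6829 m·K/W
ΣR = 1.487×10^-4 + 0.6829 = 0.6830 m·K/W
Q' = ΔT/ΣR = (350.1 K − 300.1 K)/0.6830 = 73.2 W/m

Q' = 73.2 W/m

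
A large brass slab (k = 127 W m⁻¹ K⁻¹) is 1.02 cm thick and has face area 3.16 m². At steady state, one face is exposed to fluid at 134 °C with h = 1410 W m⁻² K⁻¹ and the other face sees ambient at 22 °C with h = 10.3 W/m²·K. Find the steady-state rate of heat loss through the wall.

Q = 3620 W

Resistance network (inner→outer):
  R_conv,in = 1/(hA) = 1/(1410·3.16) = 2.244×10^-4 K/W
  R_brass = L/(kA) = 0.0102/(127·3.16) = 2.542×10^-5 K/W
  R_conv,out = 1/(hA) = 1/(10.3·3.16) = 0.03072 K/W
ΣR = 2.244×10^-4 + 2.542×10^-5 + 0.03072 = 0.03097 K/W
Q = ΔT/ΣR = (134 °C − 22 °C)/0.03097 = 3620 W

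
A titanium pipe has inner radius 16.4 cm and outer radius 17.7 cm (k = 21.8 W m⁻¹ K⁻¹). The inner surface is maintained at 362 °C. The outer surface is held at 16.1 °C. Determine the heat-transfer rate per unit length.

Q' = 621 kW/m

Q' = 2πk·ΔT/ln(r₂/r₁) = 2π × 21.8 × 345.9 / ln(0.177/0.164) = 6.21×10^5 W/m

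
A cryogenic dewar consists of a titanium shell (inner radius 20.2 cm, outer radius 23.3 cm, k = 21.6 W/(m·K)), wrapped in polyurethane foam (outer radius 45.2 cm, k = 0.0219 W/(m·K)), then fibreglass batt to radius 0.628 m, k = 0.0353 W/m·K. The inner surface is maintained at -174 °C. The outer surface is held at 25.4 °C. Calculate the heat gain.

Q = 22.3 W

Treat each layer as a resistance in series:
  R_titanium = (1/0.202 − 1/0.233)/(4πk) = 0.6586/(4π·21.6) = 0.002427 K/W
  R_polyurethane foam = (1/0.233 − 1/0.452)/(4πk) = 2.079/(4π·0.0219) = 7.556 K/W
  R_fibreglass batt = (1/0.452 − 1/0.628)/(4πk) = 0.6200/(4π·0.0353) = 1.398 K/W
ΣR = 0.002427 + 7.556 + 1.398 = 8.956 K/W
Q = ΔT/ΣR = (-174 °C − 25.4 °C)/8.956 = -22.3 W
(Negative Q ⇒ heat flows inward; heat gain = 22.3 W.)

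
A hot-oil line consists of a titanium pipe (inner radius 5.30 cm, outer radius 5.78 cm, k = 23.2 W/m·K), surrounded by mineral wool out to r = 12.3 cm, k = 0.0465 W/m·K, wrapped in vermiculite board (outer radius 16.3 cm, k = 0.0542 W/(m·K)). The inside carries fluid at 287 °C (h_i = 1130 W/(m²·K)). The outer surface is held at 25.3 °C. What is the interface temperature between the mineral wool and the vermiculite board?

T = 88.7 °C

Resistance network (inner→outer):
  R'_conv,in = 1/(2πr h) = 1/(2π·0.0530·1130) = 0.002657 m·K/W
  R'_titanium = ln(0.0578/0.0530)/(2πk) = 0.08670/(2π·23.2) = 5.948×10^-4 m·K/W
  R'_mineral wool = ln(0.123/0.0578)/(2πk) = 0.7552/(2π·0.0465) = 2.585 m·K/W
  R'_vermiculite board = ln(0.163/0.123)/(2πk) = 0.2816/(2π·0.0542) = 0.8268 m·K/W
ΣR = 0.002657 + 5.948×10^-4 + 2.585 + 0.8268 = 3.415 m·K/W
Q' = ΔT/ΣR = (287 °C − 25.3 °C)/3.415 = 76.63 W/m
From the inner boundary to the mineral wool/vermiculite board interface, ΣR_partial = 2.588 m·K/W.
T_interface = T_in − Q'·ΣR_partial = 287 °C − (76.63)(2.588) = 88.7 °C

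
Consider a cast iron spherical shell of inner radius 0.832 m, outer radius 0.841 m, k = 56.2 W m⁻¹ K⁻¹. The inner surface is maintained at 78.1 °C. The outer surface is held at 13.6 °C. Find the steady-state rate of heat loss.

Q = 3.54×10^6 W

Q = 4πk·ΔT/(1/r₁ − 1/r₂) = 4π × 56.2 × 64.5 / (1/0.832 − 1/0.841) = 3.54×10^6 W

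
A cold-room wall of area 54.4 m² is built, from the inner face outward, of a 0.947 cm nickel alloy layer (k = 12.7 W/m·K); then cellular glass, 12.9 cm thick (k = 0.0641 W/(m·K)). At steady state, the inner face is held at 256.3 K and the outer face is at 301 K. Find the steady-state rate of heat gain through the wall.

Q = 1210 W

Treat each layer as a resistance in series:
  R_nickel alloy = L/(kA) = 0.00947/(12.7·54.4) = 1.371×10^-5 K/W
  R_cellular glass = L/(kA) = 0.129/(0.0641·54.4) = 0.03699 K/W
ΣR = 1.371×10^-5 + 0.03699 = 0.03700 K/W
Q = ΔT/ΣR = (256.3 K − 301 K)/0.03700 = -1210 W
(Negative Q ⇒ heat flows inward; heat gain = 1210 W.)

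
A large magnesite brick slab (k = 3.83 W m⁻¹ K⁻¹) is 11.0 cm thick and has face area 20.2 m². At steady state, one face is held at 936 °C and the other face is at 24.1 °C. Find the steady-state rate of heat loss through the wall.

Q = 6.41×10^5 W

Q = kA·ΔT/L = 3.83 × 20.2 × |936 °C − 24.1 °C| / 0.110 = 6.41×10^5 W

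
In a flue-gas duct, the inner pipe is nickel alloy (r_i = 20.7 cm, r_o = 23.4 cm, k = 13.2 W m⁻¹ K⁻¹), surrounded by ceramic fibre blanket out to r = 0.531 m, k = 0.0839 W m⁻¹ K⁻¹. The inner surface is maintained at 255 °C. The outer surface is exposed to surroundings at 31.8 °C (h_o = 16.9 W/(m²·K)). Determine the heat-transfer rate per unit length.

Series thermal resistances, inner to outer:
  R'_nickel alloy = ln(0.234/0.207)/(2πk) = 0.1226/(2π·13.2) = 0.001478 m·K/W
  R'_ceramic fibre blanket = ln(0.531/0.234)/(2πk) = 0.8194/(2π·0.0839) = 1.554 m·K/W
  R'_conv,out = 1/(2πr h) = 1/(2π·0.531·16.9) = 0.01774 m·K/W
ΣR = 0.001478 + 1.554 + 0.01774 = 1.573 m·K/W
Q' = ΔT/ΣR = (255 °C − 31.8 °C)/1.573 = 142 W/m

Q' = 142 W/m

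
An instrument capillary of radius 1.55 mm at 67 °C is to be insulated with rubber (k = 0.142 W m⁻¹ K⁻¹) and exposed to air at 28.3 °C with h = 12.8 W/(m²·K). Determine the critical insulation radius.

For a cylinder, r_cr = k_ins/h = 0.142/12.8 = 0.0111 m = 1.11 cm

r_cr = 1.11 cm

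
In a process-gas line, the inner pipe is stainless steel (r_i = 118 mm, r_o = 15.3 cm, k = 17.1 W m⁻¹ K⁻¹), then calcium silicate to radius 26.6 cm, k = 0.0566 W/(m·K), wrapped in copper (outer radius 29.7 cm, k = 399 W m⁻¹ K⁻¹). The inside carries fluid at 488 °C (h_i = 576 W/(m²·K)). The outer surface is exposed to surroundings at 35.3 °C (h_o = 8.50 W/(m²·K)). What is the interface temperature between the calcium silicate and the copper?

Series thermal resistances, inner to outer:
  R'_conv,in = 1/(2πr h) = 1/(2π·0.118·576) = 0.002342 m·K/W
  R'_stainless steel = ln(0.153/0.118)/(2πk) = 0.2598/(2π·17.1) = 0.002418 m·K/W
  R'_calcium silicate = ln(0.266/0.153)/(2πk) = 0.5531/(2π·0.0566) = 1.555 m·K/W
  R'_copper = ln(0.297/0.266)/(2πk) = 0.1102/(2π·399) = 4.397×10^-5 m·K/W
  R'_conv,out = 1/(2πr h) = 1/(2π·0.297·8.50) = 0.06304 m·K/W
ΣR = 0.002342 + 0.002418 + 1.555 + 4.397×10^-5 + 0.06304 = 1.623 m·K/W
Q' = ΔT/ΣR = (488 °C − 35.3 °C)/1.623 = 278.9 W/m
From the inner boundary to the calcium silicate/copper interface, ΣR_partial = 1.560 m·K/W.
T_interface = T_in − Q'·ΣR_partial = 488 °C − (278.9)(1.560) = 52.9 °C

T = 52.9 °C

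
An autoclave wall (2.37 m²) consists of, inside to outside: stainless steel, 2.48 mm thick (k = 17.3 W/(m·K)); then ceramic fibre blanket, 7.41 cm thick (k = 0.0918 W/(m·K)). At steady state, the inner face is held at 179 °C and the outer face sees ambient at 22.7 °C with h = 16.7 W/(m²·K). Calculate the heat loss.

Resistance network (inner→outer):
  R_stainless steel = L/(kA) = 0.00248/(17.3·2.37) = 6.049×10^-5 K/W
  R_ceramic fibre blanket = L/(kA) = 0.0741/(0.0918·2.37) = 0.3406 K/W
  R_conv,out = 1/(hA) = 1/(16.7·2.37) = 0.02527 K/W
ΣR = 6.049×10^-5 + 0.3406 + 0.02527 = 0.3659 K/W
Q = ΔT/ΣR = (179 °C − 22.7 °C)/0.3659 = 427 W

Q = 427 W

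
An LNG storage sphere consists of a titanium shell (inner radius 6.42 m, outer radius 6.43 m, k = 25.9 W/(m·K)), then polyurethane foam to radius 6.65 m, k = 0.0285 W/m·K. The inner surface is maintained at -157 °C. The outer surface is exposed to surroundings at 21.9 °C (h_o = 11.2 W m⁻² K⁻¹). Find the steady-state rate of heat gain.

Resistance network (inner→outer):
  R_titanium = (1/6.42 − 1/6.43)/(4πk) = 2.422×10^-4/(4π·25.9) = 7.443×10^-7 K/W
  R_polyurethane foam = (1/6.43 − 1/6.65)/(4πk) = 0.005145/(4π·0.0285) = 0.01437 K/W
  R_conv,out = 1/(4πr²h) = 1/(4π·6.65²·11.2) = 1.607×10^-4 K/W
ΣR = 7.443×10^-7 + 0.01437 + 1.607×10^-4 = 0.01453 K/W
Q = ΔT/ΣR = (-157 °C − 21.9 °C)/0.01453 = -12300 W
(Negative Q ⇒ heat flows inward; heat gain = 12300 W.)

Q = 12.3 kW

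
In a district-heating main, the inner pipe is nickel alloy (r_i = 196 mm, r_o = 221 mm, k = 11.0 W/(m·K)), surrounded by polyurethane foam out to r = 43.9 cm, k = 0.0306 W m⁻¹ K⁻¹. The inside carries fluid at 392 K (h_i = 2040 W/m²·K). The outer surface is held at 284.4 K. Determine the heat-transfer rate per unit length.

Series thermal resistances, inner to outer:
  R'_conv,in = 1/(2πr h) = 1/(2π·0.196·2040) = 3.980×10^-4 m·K/W
  R'_nickel alloy = ln(0.221/0.196)/(2πk) = 0.1200/(2π·11.0) = 0.001737 m·K/W
  R'_polyurethane foam = ln(0.439/0.221)/(2πk) = 0.6863/(2π·0.0306) = 3.570 m·K/W
ΣR = 3.980×10^-4 + 0.001737 + 3.570 = 3.572 m·K/W
Q' = ΔT/ΣR = (392 K − 284.4 K)/3.572 = 30.1 W/m

Q' = 30.1 W/m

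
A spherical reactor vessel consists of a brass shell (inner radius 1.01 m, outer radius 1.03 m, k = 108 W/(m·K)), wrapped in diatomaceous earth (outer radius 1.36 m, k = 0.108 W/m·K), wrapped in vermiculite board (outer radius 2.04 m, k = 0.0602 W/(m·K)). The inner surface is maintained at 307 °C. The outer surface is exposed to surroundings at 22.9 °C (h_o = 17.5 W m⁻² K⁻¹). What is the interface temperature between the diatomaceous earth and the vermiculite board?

T = 208 °C

Treat each layer as a resistance in series:
  R_brass = (1/1.01 − 1/1.03)/(4πk) = 0.01923/(4π·108) = 1.417×10^-5 K/W
  R_diatomaceous earth = (1/1.03 − 1/1.36)/(4πk) = 0.2356/(4π·0.108) = 0.1736 K/W
  R_vermiculite board = (1/1.36 − 1/2.04)/(4πk) = 0.2451/(4π·0.0602) = 0.3240 K/W
  R_conv,out = 1/(4πr²h) = 1/(4π·2.04²·17.5) = 0.001093 K/W
ΣR = 1.417×10^-5 + 0.1736 + 0.3240 + 0.001093 = 0.4987 K/W
Q = ΔT/ΣR = (307 °C − 22.9 °C)/0.4987 = 569.7 W
From the inner boundary to the diatomaceous earth/vermiculite board interface, ΣR_partial = 0.1736 K/W.
T_interface = T_in − Q·ΣR_partial = 307 °C − (569.7)(0.1736) = 208 °C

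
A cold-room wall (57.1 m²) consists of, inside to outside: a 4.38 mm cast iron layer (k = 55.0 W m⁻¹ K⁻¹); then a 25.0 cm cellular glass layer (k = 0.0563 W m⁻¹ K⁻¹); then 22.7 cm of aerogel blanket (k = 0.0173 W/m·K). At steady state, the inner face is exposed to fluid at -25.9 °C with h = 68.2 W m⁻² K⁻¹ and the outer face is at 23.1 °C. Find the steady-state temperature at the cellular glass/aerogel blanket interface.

T = -13.5 °C

Resistance network (inner→outer):
  R_conv,in = 1/(hA) = 1/(68.2·57.1) = 2.568×10^-4 K/W
  R_cast iron = L/(kA) = 0.00438/(55.0·57.1) = 1.395×10^-6 K/W
  R_cellular glass = L/(kA) = 0.250/(0.0563·57.1) = 0.07777 K/W
  R_aerogel blanket = L/(kA) = 0.227/(0.0173·57.1) = 0.2298 K/W
ΣR = 2.568×10^-4 + 1.395×10^-6 + 0.07777 + 0.2298 = 0.3078 K/W
Q = ΔT/ΣR = (-25.9 °C − 23.1 °C)/0.3078 = -159.2 W
From the inner boundary to the cellular glass/aerogel blanket interface, ΣR_partial = 0.07803 K/W.
T_interface = T_in − Q·ΣR_partial = -25.9 °C − (-159.2)(0.07803) = -13.5 °C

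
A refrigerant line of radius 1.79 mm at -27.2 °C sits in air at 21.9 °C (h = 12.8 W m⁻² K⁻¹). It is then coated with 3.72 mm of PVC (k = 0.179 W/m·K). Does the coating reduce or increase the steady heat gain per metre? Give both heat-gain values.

increases: 7.07 → 15.1 W/m

Critical radius for a cylinder: r_cr = k/h = 0.0140 m = 1.40 cm.
Outer radius after coating: r₂ = 0.00179 + 0.00372 = 0.00551 m.
Since r₁ < r_cr and r₂ ≤ r_cr, the coating moves toward the maximum at r_cr — heat gain rises.
Bare: R = 1/(2πr₁h) = 6.946 m·K/W; Q = 49.1/6.946 = 7.07 W/m.
Coated: R = R_cond + R_conv = 3.256 m·K/W; Q = 49.1/3.256 = 15.1 W/m.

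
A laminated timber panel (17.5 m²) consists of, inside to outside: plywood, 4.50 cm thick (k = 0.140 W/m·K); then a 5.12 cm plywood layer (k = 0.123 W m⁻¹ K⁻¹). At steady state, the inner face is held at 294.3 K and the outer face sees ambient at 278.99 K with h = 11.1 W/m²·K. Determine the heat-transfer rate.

Resistance network (inner→outer):
  R_plywood = L/(kA) = 0.0450/(0.140·17.5) = 0.01837 K/W
  R_plywood = L/(kA) = 0.0512/(0.123·17.5) = 0.02379 K/W
  R_conv,out = 1/(hA) = 1/(11.1·17.5) = 0.005148 K/W
ΣR = 0.01837 + 0.02379 + 0.005148 = 0.04731 K/W
Q = ΔT/ΣR = (294.3 K − 278.99 K)/0.04731 = 324 W

Q = 324 W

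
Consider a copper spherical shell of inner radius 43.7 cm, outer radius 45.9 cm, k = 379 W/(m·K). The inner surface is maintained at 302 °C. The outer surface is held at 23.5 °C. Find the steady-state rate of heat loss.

Q = 12100 kW

Q = 4πk·ΔT/(1/r₁ − 1/r₂) = 4π × 379 × 278.5 / (1/0.437 − 1/0.459) = 1.21×10^7 W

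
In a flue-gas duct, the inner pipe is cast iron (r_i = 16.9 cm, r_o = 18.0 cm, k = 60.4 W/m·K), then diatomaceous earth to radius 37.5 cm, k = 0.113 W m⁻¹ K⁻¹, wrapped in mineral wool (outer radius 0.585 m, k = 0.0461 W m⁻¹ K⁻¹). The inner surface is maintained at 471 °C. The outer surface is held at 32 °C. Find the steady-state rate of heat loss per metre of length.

Q' = 171 W/m

Treat each layer as a resistance in series:
  R'_cast iron = ln(0.180/0.169)/(2πk) = 0.06306/(2π·60.4) = 1.662×10^-4 m·K/W
  R'_diatomaceous earth = ln(0.375/0.180)/(2πk) = 0.7340/(2π·0.113) = 1.034 m·K/W
  R'_mineral wool = ln(0.585/0.375)/(2πk) = 0.4447/(2π·0.0461) = 1.535 m·K/W
ΣR = 1.662×10^-4 + 1.034 + 1.535 = 2.569 m·K/W
Q' = ΔT/ΣR = (471 °C − 32 °C)/2.569 = 171 W/m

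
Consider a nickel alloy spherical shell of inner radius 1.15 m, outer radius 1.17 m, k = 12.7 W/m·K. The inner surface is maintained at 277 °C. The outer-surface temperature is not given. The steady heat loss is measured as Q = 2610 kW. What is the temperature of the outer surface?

Series resistances:
  R_nickel alloy = (1/1.15 − 1/1.17)/(4πk) = 0.01486/(4π·12.7) = 9.314×10^-5 K/W
ΣR = 9.314×10^-5 K/W
ΔT = Q·ΣR = 2.61×10^6 × 9.314×10^-5 = 243.1 K
Heat flows outward, so T_out = T_in − ΔT = 277 − 243.1 = 33.9 °C

T_out = 33.9 °C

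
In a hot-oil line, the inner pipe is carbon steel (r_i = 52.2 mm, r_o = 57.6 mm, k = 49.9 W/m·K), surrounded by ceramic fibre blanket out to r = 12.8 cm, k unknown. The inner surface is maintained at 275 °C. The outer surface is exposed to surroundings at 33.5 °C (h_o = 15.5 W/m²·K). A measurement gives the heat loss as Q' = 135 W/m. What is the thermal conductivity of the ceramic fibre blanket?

ΣR = ΔT/Q' = |275 − 33.5|/135 = 1.789 m·K/W
Known resistances:
  R'_carbon steel = ln(0.0576/0.0522)/(2πk) = 0.09844/(2π·49.9) = 3.140×10^-4 m·K/W
  R'_conv,out = 1/(2πr h) = 1/(2π·0.128·15.5) = 0.08022 m·K/W
R_ceramic fibre blanket = ΣR − ΣR_known = 1.789 − 0.08053 = 1.708 m·K/W
ln(r₂/r₁)/(2πk) = 1.708 ⇒ k = 0.7985/(2π·1.708) = 0.0744 W/m·K

k = 0.0744 W/m·K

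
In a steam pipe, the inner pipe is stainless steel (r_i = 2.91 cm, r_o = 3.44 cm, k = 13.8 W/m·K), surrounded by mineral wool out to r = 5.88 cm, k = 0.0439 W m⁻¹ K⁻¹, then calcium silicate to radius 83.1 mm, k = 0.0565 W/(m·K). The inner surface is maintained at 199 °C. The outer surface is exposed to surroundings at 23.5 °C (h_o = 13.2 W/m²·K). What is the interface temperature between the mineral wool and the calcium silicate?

T = 87.6 °C

Treat each layer as a resistance in series:
  R'_stainless steel = ln(0.0344/0.0291)/(2πk) = 0.1673/(2π·13.8) = 0.001930 m·K/W
  R'_mineral wool = ln(0.0588/0.0344)/(2πk) = 0.5361/(2π·0.0439) = 1.944 m·K/W
  R'_calcium silicate = ln(0.0831/0.0588)/(2πk) = 0.3459/(2π·0.0565) = 0.9744 m·K/W
  R'_conv,out = 1/(2πr h) = 1/(2π·0.0831·13.2) = 0.1451 m·K/W
ΣR = 0.001930 + 1.944 + 0.9744 + 0.1451 = 3.065 m·K/W
Q' = ΔT/ΣR = (199 °C − 23.5 °C)/3.065 = 57.26 W/m
From the inner boundary to the mineral wool/calcium silicate interface, ΣR_partial = 1.946 m·K/W.
T_interface = T_in − Q'·ΣR_partial = 199 °C − (57.26)(1.946) = 87.6 °C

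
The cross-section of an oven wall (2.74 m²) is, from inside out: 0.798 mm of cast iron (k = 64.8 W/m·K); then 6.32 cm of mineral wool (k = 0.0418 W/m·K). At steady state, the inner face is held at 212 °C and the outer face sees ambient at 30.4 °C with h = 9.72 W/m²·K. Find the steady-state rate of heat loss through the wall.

Series thermal resistances, inner to outer:
  R_cast iron = L/(kA) = 7.98×10^-4/(64.8·2.74) = 4.494×10^-6 K/W
  R_mineral wool = L/(kA) = 0.0632/(0.0418·2.74) = 0.5518 K/W
  R_conv,out = 1/(hA) = 1/(9.72·2.74) = 0.03755 K/W
ΣR = 4.494×10^-6 + 0.5518 + 0.03755 = 0.5894 K/W
Q = ΔT/ΣR = (212 °C − 30.4 °C)/0.5894 = 308 W

Q = 308 W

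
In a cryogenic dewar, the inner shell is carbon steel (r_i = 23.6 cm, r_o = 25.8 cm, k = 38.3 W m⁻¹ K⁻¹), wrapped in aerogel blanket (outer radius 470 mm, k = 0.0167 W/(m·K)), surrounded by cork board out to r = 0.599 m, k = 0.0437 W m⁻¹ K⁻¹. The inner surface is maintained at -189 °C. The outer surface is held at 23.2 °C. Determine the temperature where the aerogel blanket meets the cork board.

Treat each layer as a resistance in series:
  R_carbon steel = (1/0.236 − 1/0.258)/(4πk) = 0.3613/(4π·38.3) = 7.507×10^-4 K/W
  R_aerogel blanket = (1/0.258 − 1/0.470)/(4πk) = 1.748/(4π·0.0167) = 8.331 K/W
  R_cork board = (1/0.470 − 1/0.599)/(4πk) = 0.4582/(4π·0.0437) = 0.8344 K/W
ΣR = 7.507×10^-4 + 8.331 + 0.8344 = 9.166 K/W
Q = ΔT/ΣR = (-189 °C − 23.2 °C)/9.166 = -23.15 W
From the inner boundary to the aerogel blanket/cork board interface, ΣR_partial = 8.332 K/W.
T_interface = T_in − Q·ΣR_partial = -189 °C − (-23.15)(8.332) = 3.9 °C

T = 3.9 °C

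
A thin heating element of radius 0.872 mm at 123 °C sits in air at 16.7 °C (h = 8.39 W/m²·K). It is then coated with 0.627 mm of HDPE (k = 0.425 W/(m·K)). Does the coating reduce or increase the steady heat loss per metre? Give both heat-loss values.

Critical radius for a cylinder: r_cr = k/h = 0.0507 m = 5.07 cm.
Outer radius after coating: r₂ = 8.72×10^-4 + 6.27×10^-4 = 0.001499 m.
Since r₁ < r_cr and r₂ ≤ r_cr, the coating moves toward the maximum at r_cr — heat loss rises.
Bare: R = 1/(2πr₁h) = 21.75 m·K/W; Q = 106.3/21.75 = 4.89 W/m.
Coated: R = R_cond + R_conv = 12.86 m·K/W; Q = 106.3/12.86 = 8.27 W/m.

increases: 4.89 → 8.27 W/m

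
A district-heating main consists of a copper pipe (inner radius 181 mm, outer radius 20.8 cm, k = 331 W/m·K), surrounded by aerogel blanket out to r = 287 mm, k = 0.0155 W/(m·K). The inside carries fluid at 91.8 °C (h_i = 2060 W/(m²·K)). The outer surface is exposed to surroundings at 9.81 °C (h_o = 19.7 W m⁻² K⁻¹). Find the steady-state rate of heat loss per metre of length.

Q' = 24.6 W/m

Treat each layer as a resistance in series:
  R'_conv,in = 1/(2πr h) = 1/(2π·0.181·2060) = 4.268×10^-4 m·K/W
  R'_copper = ln(0.208/0.181)/(2πk) = 0.1390/(2π·331) = 6.686×10^-5 m·K/W
  R'_aerogel blanket = ln(0.287/0.208)/(2πk) = 0.3219/(2π·0.0155) = 3.306 m·K/W
  R'_conv,out = 1/(2πr h) = 1/(2π·0.287·19.7) = 0.02815 m·K/W
ΣR = 4.268×10^-4 + 6.686×10^-5 + 3.306 + 0.02815 = 3.335 m·K/W
Q' = ΔT/ΣR = (91.8 °C − 9.81 °C)/3.335 = 24.6 W/m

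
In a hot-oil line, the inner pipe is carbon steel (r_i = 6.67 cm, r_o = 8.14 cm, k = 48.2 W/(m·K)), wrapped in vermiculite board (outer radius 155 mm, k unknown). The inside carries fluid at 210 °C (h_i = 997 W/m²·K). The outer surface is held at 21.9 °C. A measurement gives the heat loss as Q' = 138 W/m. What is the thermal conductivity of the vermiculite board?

ΣR = ΔT/Q' = |210 − 21.9|/138 = 1.363 m·K/W
Known resistances:
  R'_conv,in = 1/(2πr h) = 1/(2π·0.0667·997) = 0.002393 m·K/W
  R'_carbon steel = ln(0.0814/0.0667)/(2πk) = 0.1992/(2π·48.2) = 6.577×10^-4 m·K/W
R_vermiculite board = ΣR − ΣR_known = 1.363 − 0.003051 = 1.360 m·K/W
ln(r₂/r₁)/(2πk) = 1.360 ⇒ k = 0.6440/(2π·1.360) = 0.0754 W/m·K

k = 0.0754 W/m·K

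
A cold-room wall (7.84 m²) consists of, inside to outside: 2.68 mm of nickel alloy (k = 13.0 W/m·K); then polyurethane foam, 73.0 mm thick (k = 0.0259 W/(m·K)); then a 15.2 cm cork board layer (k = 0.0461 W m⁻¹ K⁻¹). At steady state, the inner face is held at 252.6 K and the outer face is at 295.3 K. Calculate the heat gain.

Treat each layer as a resistance in series:
  R_nickel alloy = L/(kA) = 0.00268/(13.0·7.84) = 2.630×10^-5 K/W
  R_polyurethane foam = L/(kA) = 0.0730/(0.0259·7.84) = 0.3595 K/W
  R_cork board = L/(kA) = 0.152/(0.0461·7.84) = 0.4206 K/W
ΣR = 2.630×10^-5 + 0.3595 + 0.4206 = 0.7801 K/W
Q = ΔT/ΣR = (252.6 K − 295.3 K)/0.7801 = -54.7 W
(Negative Q ⇒ heat flows inward; heat gain = 54.7 W.)

Q = 54.7 W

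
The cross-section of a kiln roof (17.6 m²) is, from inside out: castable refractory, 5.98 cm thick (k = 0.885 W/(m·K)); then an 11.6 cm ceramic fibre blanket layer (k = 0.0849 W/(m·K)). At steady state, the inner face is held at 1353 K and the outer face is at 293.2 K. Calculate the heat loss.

Q = 13000 W

Treat each layer as a resistance in series:
  R_castable refractory = L/(kA) = 0.0598/(0.885·17.6) = 0.003839 K/W
  R_ceramic fibre blanket = L/(kA) = 0.116/(0.0849·17.6) = 0.07763 K/W
ΣR = 0.003839 + 0.07763 = 0.08147 K/W
Q = ΔT/ΣR = (1353 K − 293.2 K)/0.08147 = 13000 W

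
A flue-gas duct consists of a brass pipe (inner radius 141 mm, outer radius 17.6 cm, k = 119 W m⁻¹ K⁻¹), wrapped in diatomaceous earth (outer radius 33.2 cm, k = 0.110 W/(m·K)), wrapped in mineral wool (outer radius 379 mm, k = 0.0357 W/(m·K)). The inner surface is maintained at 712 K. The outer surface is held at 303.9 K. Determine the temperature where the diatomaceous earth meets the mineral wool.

Resistance network (inner→outer):
  R'_brass = ln(0.176/0.141)/(2πk) = 0.2217/(2π·119) = 2.965×10^-4 m·K/W
  R'_diatomaceous earth = ln(0.332/0.176)/(2πk) = 0.6347/(2π·0.110) = 0.9183 m·K/W
  R'_mineral wool = ln(0.379/0.332)/(2πk) = 0.1324/(2π·0.0357) = 0.5903 m·K/W
ΣR = 2.965×10^-4 + 0.9183 + 0.5903 = 1.509 m·K/W
Q' = ΔT/ΣR = (712 K − 303.9 K)/1.509 = 270.4 W/m
From the inner boundary to the diatomaceous earth/mineral wool interface, ΣR_partial = 0.9186 m·K/W.
T_interface = T_in − Q'·ΣR_partial = 712 K − (270.4)(0.9186) = 464 K

T = 464 K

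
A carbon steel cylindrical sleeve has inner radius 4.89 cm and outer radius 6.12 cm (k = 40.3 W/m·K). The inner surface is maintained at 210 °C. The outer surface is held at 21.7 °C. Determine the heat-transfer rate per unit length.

Q' = 2πk·ΔT/ln(r₂/r₁) = 2π × 40.3 × 188.3 / ln(0.0612/0.0489) = 2.13×10^5 W/m

Q' = 2.13×10^5 W/m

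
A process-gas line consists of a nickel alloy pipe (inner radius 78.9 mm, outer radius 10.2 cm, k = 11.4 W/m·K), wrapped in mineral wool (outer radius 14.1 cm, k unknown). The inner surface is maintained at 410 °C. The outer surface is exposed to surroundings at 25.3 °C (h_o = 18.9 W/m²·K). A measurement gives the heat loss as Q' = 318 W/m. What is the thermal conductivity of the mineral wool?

k = 0.0449 W/m·K

ΣR = ΔT/Q' = |410 − 25.3|/318 = 1.210 m·K/W
Known resistances:
  R'_nickel alloy = ln(0.102/0.0789)/(2πk) = 0.2568/(2π·11.4) = 0.003585 m·K/W
  R'_conv,out = 1/(2πr h) = 1/(2π·0.141·18.9) = 0.05972 m·K/W
R_mineral wool = ΣR − ΣR_known = 1.210 − 0.06331 = 1.147 m·K/W
ln(r₂/r₁)/(2πk) = 1.147 ⇒ k = 0.3238/(2π·1.147) = 0.0449 W/m·K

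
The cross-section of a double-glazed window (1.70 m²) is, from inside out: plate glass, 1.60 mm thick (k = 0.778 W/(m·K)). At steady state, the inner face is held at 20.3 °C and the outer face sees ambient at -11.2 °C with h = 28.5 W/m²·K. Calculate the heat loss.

Q = 1440 W

Series thermal resistances, inner to outer:
  R_plate glass = L/(kA) = 0.00160/(0.778·1.70) = 0.001210 K/W
  R_conv,out = 1/(hA) = 1/(28.5·1.70) = 0.02064 K/W
ΣR = 0.001210 + 0.02064 = 0.02185 K/W
Q = ΔT/ΣR = (20.3 °C − -11.2 °C)/0.02185 = 1440 W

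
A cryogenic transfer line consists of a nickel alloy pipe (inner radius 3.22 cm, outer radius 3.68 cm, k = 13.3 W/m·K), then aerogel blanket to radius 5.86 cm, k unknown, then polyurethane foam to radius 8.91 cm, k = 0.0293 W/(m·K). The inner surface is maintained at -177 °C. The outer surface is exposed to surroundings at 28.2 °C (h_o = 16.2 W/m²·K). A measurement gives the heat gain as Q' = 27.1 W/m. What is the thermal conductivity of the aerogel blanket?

ΣR = ΔT/Q' = |-177 − 28.2|/27.1 = 7.572 m·K/W
Known resistances:
  R'_nickel alloy = ln(0.0368/0.0322)/(2πk) = 0.1335/(2π·13.3) = 0.001598 m·K/W
  R'_polyurethane foam = ln(0.0891/0.0586)/(2πk) = 0.4190/(2π·0.0293) = 2.276 m·K/W
  R'_conv,out = 1/(2πr h) = 1/(2π·0.0891·16.2) = 0.1103 m·K/W
R_aerogel blanket = ΣR − ΣR_known = 7.572 − 2.388 = 5.184 m·K/W
ln(r₂/r₁)/(2πk) = 5.184 ⇒ k = 0.4652/(2π·5.184) = 0.0143 W/m·K

k = 0.0143 W/m·K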